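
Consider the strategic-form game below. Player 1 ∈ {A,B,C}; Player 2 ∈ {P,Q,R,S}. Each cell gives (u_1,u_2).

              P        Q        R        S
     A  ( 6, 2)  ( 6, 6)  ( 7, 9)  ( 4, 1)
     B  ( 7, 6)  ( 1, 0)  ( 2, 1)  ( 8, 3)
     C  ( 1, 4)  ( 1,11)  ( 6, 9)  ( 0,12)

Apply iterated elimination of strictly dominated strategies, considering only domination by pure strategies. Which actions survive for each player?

P1 drop C (A beats it: P:6>1 Q:6>1 R:7>6 S:4>0)
P2 drop Q (R beats it: A:9>6 B:1>0)
P2 drop S (P beats it: A:2>1 B:6>3)
P1→{A,B} P2→{P,R}

Survivors P1:{A,B} P2:{P,R}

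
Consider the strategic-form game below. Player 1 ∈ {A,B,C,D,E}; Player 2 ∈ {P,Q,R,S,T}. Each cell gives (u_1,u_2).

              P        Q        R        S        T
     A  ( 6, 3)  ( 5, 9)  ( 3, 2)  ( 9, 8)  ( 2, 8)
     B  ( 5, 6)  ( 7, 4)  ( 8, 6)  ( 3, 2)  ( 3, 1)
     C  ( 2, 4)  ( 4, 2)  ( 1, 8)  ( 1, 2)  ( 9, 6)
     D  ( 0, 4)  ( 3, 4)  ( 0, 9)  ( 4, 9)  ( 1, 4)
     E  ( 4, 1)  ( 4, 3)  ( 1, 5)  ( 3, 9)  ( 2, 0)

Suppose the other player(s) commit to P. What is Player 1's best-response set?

P1 best: {A}

u_1(A vs P) = 6
u_1(B vs P) = 5
u_1(C vs P) = 2
u_1(D vs P) = 0
u_1(E vs P) = 4
max payoff 6 at {A}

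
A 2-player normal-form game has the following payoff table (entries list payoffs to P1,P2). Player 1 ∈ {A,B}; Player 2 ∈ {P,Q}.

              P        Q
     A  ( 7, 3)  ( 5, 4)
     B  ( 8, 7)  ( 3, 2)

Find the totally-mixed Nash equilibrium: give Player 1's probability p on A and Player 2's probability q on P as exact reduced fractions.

P1 indiff ⇒ q·7+(1-q)·5 = q·8+(1-q)·3 ⇒ q(-1) = (1-q)(-2) ⇒ q = 2/3
P2 indiff ⇒ p·3+(1-p)·7 = p·4+(1-p)·2 ⇒ p(-1) = (1-p)(-5) ⇒ p = 5/6

(p,q) = (5/6, 2/3)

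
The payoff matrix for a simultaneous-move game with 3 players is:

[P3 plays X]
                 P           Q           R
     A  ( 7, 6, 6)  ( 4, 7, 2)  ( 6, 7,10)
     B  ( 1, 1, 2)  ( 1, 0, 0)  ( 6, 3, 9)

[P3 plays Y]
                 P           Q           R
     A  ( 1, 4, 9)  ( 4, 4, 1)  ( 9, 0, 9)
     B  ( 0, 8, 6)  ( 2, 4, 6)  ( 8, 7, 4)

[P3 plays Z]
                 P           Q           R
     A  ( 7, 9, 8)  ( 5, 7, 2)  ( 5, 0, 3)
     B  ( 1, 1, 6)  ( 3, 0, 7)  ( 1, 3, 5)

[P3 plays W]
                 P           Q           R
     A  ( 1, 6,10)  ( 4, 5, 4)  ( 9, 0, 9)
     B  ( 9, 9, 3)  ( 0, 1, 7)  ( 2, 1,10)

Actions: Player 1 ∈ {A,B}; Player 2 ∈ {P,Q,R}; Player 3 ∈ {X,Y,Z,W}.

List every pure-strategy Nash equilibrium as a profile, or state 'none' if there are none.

Nash profiles: (A,R,X)

(A,P,X): not NE [P2→R gives 7>6; P3→W gives 10>6]
(A,P,Y): not NE [P3→W gives 10>9]
(A,P,Z): not NE [P3→W gives 10>8]
(A,P,W): not NE [P1→B gives 9>1]
(A,Q,X): not NE [P3→W gives 4>2]
(A,Q,Y): not NE [P3→W gives 4>1]
(A,Q,Z): not NE [P2→P gives 9>7; P3→W gives 4>2]
(A,Q,W): not NE [P2→P gives 6>5]
(A,R,X): NE
(A,R,Y): not NE [P2→Q gives 4>0; P3→X gives 10>9]
(A,R,Z): not NE [P2→P gives 9>0; P3→X gives 10>3]
(A,R,W): not NE [P2→P gives 6>0; P3→X gives 10>9]
(B,P,X): not NE [P1→A gives 7>1; P2→R gives 3>1; P3→Z gives 6>2]
(B,P,Y): not NE [P1→A gives 1>0]
(B,P,Z): not NE [P1→A gives 7>1; P2→R gives 3>1]
(B,P,W): not NE [P3→Z gives 6>3]
(B,Q,X): not NE [P1→A gives 4>1; P2→R gives 3>0; P3→W gives 7>0]
(B,Q,Y): not NE [P1→A gives 4>2; P2→P gives 8>4; P3→W gives 7>6]
(B,Q,Z): not NE [P1→A gives 5>3; P2→R gives 3>0]
(B,Q,W): not NE [P1→A gives 4>0; P2→P gives 9>1]
(B,R,X): not NE [P3→W gives 10>9]
(B,R,Y): not NE [P1→A gives 9>8; P2→P gives 8>7; P3→W gives 10>4]
(B,R,Z): not NE [P1→A gives 5>1; P3→W gives 10>5]
(B,R,W): not NE [P1→A gives 9>2; P2→P gives 9>1]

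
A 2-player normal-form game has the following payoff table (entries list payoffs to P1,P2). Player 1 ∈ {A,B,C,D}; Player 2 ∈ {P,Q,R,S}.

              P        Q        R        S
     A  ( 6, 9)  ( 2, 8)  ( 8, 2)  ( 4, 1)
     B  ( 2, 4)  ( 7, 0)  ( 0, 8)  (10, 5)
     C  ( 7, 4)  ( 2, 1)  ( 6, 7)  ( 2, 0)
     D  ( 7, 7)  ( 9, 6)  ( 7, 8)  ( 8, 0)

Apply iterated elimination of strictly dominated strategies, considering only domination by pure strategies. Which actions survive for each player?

IESDS → P1:{A,C,D} P2:{P,R}

P2 drop Q (P beats it: A:9>8 B:4>0 C:4>1 D:7>6)
P2 drop S (R beats it: A:2>1 B:8>5 C:7>0 D:8>0)
P1 drop B (A beats it: P:6>2 R:8>0)
P1→{A,C,D} P2→{P,R}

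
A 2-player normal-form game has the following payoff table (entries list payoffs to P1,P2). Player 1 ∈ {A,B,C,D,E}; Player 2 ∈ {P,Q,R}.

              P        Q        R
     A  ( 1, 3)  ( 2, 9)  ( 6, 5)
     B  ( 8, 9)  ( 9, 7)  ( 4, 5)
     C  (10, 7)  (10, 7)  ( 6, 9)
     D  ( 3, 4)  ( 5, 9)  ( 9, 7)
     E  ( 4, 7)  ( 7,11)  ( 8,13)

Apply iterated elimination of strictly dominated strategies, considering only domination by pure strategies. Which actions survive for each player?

IESDS → P1:{C,D,E} P2:{Q,R}

P1 drop A (D beats it: P:3>1 Q:5>2 R:9>6)
P1 drop B (C beats it: P:10>8 Q:10>9 R:6>4)
P2 drop P (R beats it: C:9>7 D:7>4 E:13>7)
P1→{C,D,E} P2→{Q,R}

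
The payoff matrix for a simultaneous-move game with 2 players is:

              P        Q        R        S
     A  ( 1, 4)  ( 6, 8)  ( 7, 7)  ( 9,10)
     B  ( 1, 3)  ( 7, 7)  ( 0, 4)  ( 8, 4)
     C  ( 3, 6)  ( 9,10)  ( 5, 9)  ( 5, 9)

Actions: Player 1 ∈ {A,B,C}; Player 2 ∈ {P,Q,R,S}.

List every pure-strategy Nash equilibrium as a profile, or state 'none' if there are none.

(A,P): not NE [P1→C gives 3>1; P2→S gives 10>4]
(A,Q): not NE [P1→C gives 9>6; P2→S gives 10>8]
(A,R): not NE [P2→S gives 10>7]
(A,S): NE
(B,P): not NE [P1→C gives 3>1; P2→Q gives 7>3]
(B,Q): not NE [P1→C gives 9>7]
(B,R): not NE [P1→A gives 7>0; P2→Q gives 7>4]
(B,S): not NE [P1→A gives 9>8; P2→Q gives 7>4]
(C,P): not NE [P2→Q gives 10>6]
(C,Q): NE
(C,R): not NE [P1→A gives 7>5; P2→Q gives 10>9]
(C,S): not NE [P1→A gives 9>5; P2→Q gives 10>9]

Nash profiles: (A,S), (C,Q)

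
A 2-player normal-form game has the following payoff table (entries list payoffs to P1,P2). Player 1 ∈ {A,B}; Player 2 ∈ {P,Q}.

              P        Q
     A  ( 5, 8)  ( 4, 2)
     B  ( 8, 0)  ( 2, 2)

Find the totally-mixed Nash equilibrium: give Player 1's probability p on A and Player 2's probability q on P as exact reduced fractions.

P1 indiff ⇒ q·5+(1-q)·4 = q·8+(1-q)·2 ⇒ q(-3) = (1-q)(-2) ⇒ q = 2/5
P2 indiff ⇒ p·8+(1-p)·0 = p·2+(1-p)·2 ⇒ p(6) = (1-p)(2) ⇒ p = 1/4

(p,q) = (1/4, 2/5)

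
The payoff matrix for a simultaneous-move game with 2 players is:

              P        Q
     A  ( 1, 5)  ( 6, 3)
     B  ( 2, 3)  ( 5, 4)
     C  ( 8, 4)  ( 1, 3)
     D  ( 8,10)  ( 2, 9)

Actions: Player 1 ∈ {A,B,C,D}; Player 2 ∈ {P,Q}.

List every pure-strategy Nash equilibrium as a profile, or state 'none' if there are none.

(A,P): not NE [P1→D gives 8>1]
(A,Q): not NE [P2→P gives 5>3]
(B,P): not NE [P1→D gives 8>2; P2→Q gives 4>3]
(B,Q): not NE [P1→A gives 6>5]
(C,P): NE
(C,Q): not NE [P1→A gives 6>1; P2→P gives 4>3]
(D,P): NE
(D,Q): not NE [P1→A gives 6>2; P2→P gives 10>9]

Nash profiles: (C,P), (D,P)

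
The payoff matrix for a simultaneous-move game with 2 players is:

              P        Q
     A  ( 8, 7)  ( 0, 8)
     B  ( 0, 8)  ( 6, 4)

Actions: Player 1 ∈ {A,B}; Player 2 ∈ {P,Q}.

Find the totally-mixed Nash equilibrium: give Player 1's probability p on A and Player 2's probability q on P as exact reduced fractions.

P1 indiff ⇒ q·8+(1-q)·0 = q·0+(1-q)·6 ⇒ q(8) = (1-q)(6) ⇒ q = 3/7
P2 indiff ⇒ p·7+(1-p)·8 = p·8+(1-p)·4 ⇒ p(-1) = (1-p)(-4) ⇒ p = 4/5

p=4/5, q=3/7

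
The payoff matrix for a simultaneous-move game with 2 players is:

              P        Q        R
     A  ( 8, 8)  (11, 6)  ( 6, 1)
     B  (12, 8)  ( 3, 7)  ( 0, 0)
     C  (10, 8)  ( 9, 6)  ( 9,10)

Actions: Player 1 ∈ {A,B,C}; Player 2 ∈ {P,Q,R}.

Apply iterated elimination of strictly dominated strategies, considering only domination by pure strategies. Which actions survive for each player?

Remaining: P1:{B,C} P2:{P,R}

P2 drop Q (P beats it: A:8>6 B:8>7 C:8>6)
P1 drop A (C beats it: P:10>8 R:9>6)
P1→{B,C} P2→{P,R}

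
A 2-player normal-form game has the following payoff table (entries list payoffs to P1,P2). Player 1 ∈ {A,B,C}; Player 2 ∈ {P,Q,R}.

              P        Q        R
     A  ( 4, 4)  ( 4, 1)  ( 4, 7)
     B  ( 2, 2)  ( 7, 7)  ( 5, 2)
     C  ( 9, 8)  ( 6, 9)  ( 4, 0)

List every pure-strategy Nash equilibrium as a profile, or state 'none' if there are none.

Nash profiles: (B,Q)

(A,P): not NE [P1→C gives 9>4; P2→R gives 7>4]
(A,Q): not NE [P1→B gives 7>4; P2→R gives 7>1]
(A,R): not NE [P1→B gives 5>4]
(B,P): not NE [P1→C gives 9>2; P2→Q gives 7>2]
(B,Q): NE
(B,R): not NE [P2→Q gives 7>2]
(C,P): not NE [P2→Q gives 9>8]
(C,Q): not NE [P1→B gives 7>6]
(C,R): not NE [P1→B gives 5>4; P2→Q gives 9>0]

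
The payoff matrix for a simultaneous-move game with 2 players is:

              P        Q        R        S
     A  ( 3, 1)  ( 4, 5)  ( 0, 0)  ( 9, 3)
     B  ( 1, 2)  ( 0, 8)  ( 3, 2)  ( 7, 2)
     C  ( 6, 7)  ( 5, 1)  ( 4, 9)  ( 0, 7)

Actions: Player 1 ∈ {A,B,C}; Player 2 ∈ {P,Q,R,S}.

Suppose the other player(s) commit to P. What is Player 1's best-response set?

P1 best: {C}

u_1(A vs P) = 3
u_1(B vs P) = 1
u_1(C vs P) = 6
max payoff 6 at {C}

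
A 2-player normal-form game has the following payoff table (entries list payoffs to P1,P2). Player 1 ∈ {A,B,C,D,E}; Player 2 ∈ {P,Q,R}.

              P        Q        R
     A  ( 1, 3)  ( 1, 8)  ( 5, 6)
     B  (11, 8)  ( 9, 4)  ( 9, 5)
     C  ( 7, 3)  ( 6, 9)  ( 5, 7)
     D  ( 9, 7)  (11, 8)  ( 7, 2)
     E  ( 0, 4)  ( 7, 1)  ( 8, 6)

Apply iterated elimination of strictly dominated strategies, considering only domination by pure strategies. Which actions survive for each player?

P1 drop A (B beats it: P:11>1 Q:9>1 R:9>5)
P1 drop C (B beats it: P:11>7 Q:9>6 R:9>5)
P1 drop E (B beats it: P:11>0 Q:9>7 R:9>8)
P2 drop R (P beats it: B:8>5 D:7>2)
P1→{B,D} P2→{P,Q}

Survivors P1:{B,D} P2:{P,Q}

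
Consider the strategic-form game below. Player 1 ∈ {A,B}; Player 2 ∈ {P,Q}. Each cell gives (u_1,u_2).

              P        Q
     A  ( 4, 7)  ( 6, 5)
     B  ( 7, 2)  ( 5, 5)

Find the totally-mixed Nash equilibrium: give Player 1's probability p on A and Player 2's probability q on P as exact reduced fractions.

p=3/5, q=1/4

P1 indiff ⇒ q·4+(1-q)·6 = q·7+(1-q)·5 ⇒ q(-3) = (1-q)(-1) ⇒ q = 1/4
P2 indiff ⇒ p·7+(1-p)·2 = p·5+(1-p)·5 ⇒ p(2) = (1-p)(3) ⇒ p = 3/5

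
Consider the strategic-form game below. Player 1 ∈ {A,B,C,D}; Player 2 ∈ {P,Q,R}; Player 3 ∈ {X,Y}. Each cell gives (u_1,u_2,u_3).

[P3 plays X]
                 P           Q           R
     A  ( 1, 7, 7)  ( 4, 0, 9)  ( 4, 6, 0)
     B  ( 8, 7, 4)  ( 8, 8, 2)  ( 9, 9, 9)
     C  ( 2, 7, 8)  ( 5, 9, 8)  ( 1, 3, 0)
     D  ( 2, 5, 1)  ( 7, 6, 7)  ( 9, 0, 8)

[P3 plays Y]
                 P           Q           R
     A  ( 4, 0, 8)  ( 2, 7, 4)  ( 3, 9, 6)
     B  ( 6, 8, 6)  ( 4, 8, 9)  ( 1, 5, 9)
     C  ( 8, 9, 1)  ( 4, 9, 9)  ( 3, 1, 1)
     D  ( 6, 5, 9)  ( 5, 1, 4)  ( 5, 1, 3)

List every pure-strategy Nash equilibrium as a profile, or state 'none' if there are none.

NE set: (B,R,X)

(A,P,X): not NE [P1→B gives 8>1; P3→Y gives 8>7]
(A,P,Y): not NE [P1→C gives 8>4; P2→R gives 9>0]
(A,Q,X): not NE [P1→B gives 8>4; P2→P gives 7>0]
(A,Q,Y): not NE [P1→D gives 5>2; P2→R gives 9>7; P3→X gives 9>4]
(A,R,X): not NE [P1→D gives 9>4; P2→P gives 7>6; P3→Y gives 6>0]
(A,R,Y): not NE [P1→D gives 5>3]
(B,P,X): not NE [P2→R gives 9>7; P3→Y gives 6>4]
(B,P,Y): not NE [P1→C gives 8>6]
(B,Q,X): not NE [P2→R gives 9>8; P3→Y gives 9>2]
(B,Q,Y): not NE [P1→D gives 5>4]
(B,R,X): NE
(B,R,Y): not NE [P1→D gives 5>1; P2→Q gives 8>5]
(C,P,X): not NE [P1→B gives 8>2; P2→Q gives 9>7]
(C,P,Y): not NE [P3→X gives 8>1]
(C,Q,X): not NE [P1→B gives 8>5; P3→Y gives 9>8]
(C,Q,Y): not NE [P1→D gives 5>4]
(C,R,X): not NE [P1→D gives 9>1; P2→Q gives 9>3; P3→Y gives 1>0]
(C,R,Y): not NE [P1→D gives 5>3; P2→Q gives 9>1]
(D,P,X): not NE [P1→B gives 8>2; P2→Q gives 6>5; P3→Y gives 9>1]
(D,P,Y): not NE [P1→C gives 8>6]
(D,Q,X): not NE [P1→B gives 8>7]
(D,Q,Y): not NE [P2→P gives 5>1; P3→X gives 7>4]
(D,R,X): not NE [P2→Q gives 6>0]
(D,R,Y): not NE [P2→P gives 5>1; P3→X gives 8>3]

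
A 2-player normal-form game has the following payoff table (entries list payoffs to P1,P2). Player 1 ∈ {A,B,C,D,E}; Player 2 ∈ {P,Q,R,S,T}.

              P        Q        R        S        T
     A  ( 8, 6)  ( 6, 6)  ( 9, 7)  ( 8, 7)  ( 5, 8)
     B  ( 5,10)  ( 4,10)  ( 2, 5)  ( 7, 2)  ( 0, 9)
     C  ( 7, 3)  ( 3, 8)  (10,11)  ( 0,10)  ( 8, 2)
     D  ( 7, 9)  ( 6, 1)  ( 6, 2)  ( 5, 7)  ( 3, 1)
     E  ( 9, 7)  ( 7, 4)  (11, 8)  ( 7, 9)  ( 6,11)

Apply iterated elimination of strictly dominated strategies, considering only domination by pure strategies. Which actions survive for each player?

P1 drop B (A beats it: P:8>5 Q:6>4 R:9>2 S:8>7 T:5>0)
P1 drop D (E beats it: P:9>7 Q:7>6 R:11>6 S:7>5 T:6>3)
P2 drop P (R beats it: A:7>6 C:11>3 E:8>7)
P2 drop Q (R beats it: A:7>6 C:11>8 E:8>4)
P1→{A,C,E} P2→{R,S,T}

Remaining: P1:{A,C,E} P2:{R,S,T}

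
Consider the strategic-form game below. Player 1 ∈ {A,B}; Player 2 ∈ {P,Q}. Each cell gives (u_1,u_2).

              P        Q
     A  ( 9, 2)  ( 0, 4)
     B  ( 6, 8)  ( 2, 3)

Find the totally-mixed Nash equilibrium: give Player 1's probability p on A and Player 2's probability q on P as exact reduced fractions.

P1 indiff ⇒ q·9+(1-q)·0 = q·6+(1-q)·2 ⇒ q(3) = (1-q)(2) ⇒ q = 2/5
P2 indiff ⇒ p·2+(1-p)·8 = p·4+(1-p)·3 ⇒ p(-2) = (1-p)(-5) ⇒ p = 5/7

(p,q) = (5/7, 2/5)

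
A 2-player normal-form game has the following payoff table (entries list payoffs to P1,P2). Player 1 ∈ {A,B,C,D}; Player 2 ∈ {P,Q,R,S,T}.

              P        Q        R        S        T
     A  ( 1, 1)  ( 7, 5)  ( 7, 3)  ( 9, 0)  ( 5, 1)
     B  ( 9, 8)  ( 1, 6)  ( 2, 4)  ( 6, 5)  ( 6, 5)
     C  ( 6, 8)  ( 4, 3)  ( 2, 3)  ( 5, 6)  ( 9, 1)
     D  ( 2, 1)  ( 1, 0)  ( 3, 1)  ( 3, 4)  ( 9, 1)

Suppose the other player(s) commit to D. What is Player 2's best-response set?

P2 best: {S}

u_2(P vs D) = 1
u_2(Q vs D) = 0
u_2(R vs D) = 1
u_2(S vs D) = 4
u_2(T vs D) = 1
max payoff 4 at {S}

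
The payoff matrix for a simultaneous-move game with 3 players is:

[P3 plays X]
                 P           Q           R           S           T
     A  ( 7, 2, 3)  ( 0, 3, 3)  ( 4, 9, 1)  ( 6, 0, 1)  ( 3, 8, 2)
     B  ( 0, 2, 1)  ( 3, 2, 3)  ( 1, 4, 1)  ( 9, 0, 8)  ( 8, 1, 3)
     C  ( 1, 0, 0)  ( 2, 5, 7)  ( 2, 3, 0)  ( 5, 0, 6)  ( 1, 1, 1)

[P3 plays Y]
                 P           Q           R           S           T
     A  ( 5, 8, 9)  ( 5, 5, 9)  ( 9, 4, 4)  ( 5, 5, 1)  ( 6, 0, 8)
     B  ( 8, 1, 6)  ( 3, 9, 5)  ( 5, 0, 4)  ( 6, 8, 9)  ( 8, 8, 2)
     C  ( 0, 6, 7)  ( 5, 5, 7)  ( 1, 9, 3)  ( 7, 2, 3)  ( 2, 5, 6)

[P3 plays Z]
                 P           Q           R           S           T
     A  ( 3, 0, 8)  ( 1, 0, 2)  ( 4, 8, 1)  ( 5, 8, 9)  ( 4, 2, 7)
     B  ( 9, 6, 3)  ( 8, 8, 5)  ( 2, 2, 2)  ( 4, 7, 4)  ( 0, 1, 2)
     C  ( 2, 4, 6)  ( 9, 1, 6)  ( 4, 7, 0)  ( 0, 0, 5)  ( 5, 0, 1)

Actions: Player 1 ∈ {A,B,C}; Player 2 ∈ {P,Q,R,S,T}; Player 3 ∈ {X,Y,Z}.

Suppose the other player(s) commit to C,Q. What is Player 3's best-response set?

P3 best: {X,Y}

u_3(X vs C,Q) = 7
u_3(Y vs C,Q) = 7
u_3(Z vs C,Q) = 6
max payoff 7 at {X,Y}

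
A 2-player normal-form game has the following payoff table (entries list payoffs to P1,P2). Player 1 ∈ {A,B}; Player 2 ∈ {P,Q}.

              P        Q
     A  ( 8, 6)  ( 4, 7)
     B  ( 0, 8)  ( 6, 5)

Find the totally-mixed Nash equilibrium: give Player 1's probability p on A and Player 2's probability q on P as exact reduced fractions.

P1 indiff ⇒ q·8+(1-q)·4 = q·0+(1-q)·6 ⇒ q(8) = (1-q)(2) ⇒ q = 1/5
P2 indiff ⇒ p·6+(1-p)·8 = p·7+(1-p)·5 ⇒ p(-1) = (1-p)(-3) ⇒ p = 3/4

p=3/4, q=1/5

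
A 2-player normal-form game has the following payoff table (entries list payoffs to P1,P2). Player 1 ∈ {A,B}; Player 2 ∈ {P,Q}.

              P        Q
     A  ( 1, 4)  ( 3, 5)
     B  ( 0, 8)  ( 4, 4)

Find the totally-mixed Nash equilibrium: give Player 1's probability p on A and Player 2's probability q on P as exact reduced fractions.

P1 indiff ⇒ q·1+(1-q)·3 = q·0+(1-q)·4 ⇒ q(1) = (1-q)(1) ⇒ q = 1/2
P2 indiff ⇒ p·4+(1-p)·8 = p·5+(1-p)·4 ⇒ p(-1) = (1-p)(-4) ⇒ p = 4/5

(p,q) = (4/5, 1/2)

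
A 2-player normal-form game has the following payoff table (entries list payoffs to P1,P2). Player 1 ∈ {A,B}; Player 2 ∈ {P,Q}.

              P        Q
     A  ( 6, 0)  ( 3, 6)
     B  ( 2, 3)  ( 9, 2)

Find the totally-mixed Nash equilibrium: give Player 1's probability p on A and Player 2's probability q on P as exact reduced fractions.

P1 indiff ⇒ q·6+(1-q)·3 = q·2+(1-q)·9 ⇒ q(4) = (1-q)(6) ⇒ q = 3/5
P2 indiff ⇒ p·0+(1-p)·3 = p·6+(1-p)·2 ⇒ p(-6) = (1-p)(-1) ⇒ p = 1/7

P1 mixes 1/7 on A; P2 mixes 3/5 on P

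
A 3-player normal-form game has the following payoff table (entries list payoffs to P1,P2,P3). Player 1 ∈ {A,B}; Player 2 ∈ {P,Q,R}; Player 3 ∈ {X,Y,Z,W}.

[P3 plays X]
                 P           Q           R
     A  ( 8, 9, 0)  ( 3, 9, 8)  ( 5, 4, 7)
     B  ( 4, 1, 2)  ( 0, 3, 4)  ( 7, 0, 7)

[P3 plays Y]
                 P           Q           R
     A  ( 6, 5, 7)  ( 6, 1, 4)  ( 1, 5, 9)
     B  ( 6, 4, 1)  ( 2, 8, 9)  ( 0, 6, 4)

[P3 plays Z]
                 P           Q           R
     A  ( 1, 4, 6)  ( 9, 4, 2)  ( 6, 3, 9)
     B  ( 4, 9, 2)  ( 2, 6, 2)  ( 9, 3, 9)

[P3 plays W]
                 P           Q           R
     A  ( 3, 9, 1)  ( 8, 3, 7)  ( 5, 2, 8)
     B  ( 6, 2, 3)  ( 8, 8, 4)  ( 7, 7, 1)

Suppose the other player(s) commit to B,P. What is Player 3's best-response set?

u_3(X vs B,P) = 2
u_3(Y vs B,P) = 1
u_3(Z vs B,P) = 2
u_3(W vs B,P) = 3
max payoff 3 at {W}

argmax u_3 = {W}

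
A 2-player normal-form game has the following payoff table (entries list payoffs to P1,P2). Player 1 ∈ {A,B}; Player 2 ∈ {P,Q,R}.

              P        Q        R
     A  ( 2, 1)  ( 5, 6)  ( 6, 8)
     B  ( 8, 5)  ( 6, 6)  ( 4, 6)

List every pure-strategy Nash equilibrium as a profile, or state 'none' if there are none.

NE set: (A,R), (B,Q)

(A,P): not NE [P1→B gives 8>2; P2→R gives 8>1]
(A,Q): not NE [P1→B gives 6>5; P2→R gives 8>6]
(A,R): NE
(B,P): not NE [P2→R gives 6>5]
(B,Q): NE
(B,R): not NE [P1→A gives 6>4]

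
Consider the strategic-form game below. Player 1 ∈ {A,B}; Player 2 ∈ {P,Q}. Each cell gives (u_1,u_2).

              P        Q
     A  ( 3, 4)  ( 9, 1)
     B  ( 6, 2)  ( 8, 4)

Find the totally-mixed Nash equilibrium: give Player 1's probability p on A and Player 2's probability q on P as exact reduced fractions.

P1 mixes 2/5 on A; P2 mixes 1/4 on P

P1 indiff ⇒ q·3+(1-q)·9 = q·6+(1-q)·8 ⇒ q(-3) = (1-q)(-1) ⇒ q = 1/4
P2 indiff ⇒ p·4+(1-p)·2 = p·1+(1-p)·4 ⇒ p(3) = (1-p)(2) ⇒ p = 2/5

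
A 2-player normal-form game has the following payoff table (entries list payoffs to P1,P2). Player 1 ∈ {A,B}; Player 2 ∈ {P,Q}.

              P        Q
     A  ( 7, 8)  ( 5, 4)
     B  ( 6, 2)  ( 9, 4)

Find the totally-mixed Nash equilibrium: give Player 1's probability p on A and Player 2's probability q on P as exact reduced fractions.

P1 indiff ⇒ q·7+(1-q)·5 = q·6+(1-q)·9 ⇒ q(1) = (1-q)(4) ⇒ q = 4/5
P2 indiff ⇒ p·8+(1-p)·2 = p·4+(1-p)·4 ⇒ p(4) = (1-p)(2) ⇒ p = 1/3

p=1/3, q=4/5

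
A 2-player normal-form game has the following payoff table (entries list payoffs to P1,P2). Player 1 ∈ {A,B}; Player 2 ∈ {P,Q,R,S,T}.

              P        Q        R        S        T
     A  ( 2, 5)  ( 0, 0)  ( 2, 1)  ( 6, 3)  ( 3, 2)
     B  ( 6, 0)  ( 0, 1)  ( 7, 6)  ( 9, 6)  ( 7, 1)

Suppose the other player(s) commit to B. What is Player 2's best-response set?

P2 best: {R,S}

u_2(P vs B) = 0
u_2(Q vs B) = 1
u_2(R vs B) = 6
u_2(S vs B) = 6
u_2(T vs B) = 1
max payoff 6 at {R,S}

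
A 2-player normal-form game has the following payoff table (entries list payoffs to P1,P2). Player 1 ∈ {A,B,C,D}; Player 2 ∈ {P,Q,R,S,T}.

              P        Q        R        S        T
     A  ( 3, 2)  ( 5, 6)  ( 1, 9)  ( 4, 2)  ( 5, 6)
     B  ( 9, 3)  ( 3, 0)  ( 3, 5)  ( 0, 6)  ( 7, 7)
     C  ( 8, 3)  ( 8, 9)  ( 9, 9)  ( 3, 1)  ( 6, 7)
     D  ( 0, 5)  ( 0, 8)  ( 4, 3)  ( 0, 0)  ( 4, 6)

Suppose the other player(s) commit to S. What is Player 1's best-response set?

u_1(A vs S) = 4
u_1(B vs S) = 0
u_1(C vs S) = 3
u_1(D vs S) = 0
max payoff 4 at {A}

argmax u_1 = {A}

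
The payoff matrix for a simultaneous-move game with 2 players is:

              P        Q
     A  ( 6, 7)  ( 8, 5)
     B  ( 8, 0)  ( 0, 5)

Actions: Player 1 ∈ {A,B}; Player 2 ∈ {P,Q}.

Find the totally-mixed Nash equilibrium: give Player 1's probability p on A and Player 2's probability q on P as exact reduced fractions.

(p,q) = (5/7, 4/5)

P1 indiff ⇒ q·6+(1-q)·8 = q·8+(1-q)·0 ⇒ q(-2) = (1-q)(-8) ⇒ q = 4/5
P2 indiff ⇒ p·7+(1-p)·0 = p·5+(1-p)·5 ⇒ p(2) = (1-p)(5) ⇒ p = 5/7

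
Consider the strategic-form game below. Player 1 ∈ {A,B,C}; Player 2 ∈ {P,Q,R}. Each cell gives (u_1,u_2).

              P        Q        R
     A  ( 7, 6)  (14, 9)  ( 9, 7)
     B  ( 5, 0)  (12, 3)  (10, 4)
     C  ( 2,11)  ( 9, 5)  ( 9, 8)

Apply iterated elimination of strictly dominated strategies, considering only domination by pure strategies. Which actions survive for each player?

IESDS → P1:{A,B} P2:{Q,R}

P1 drop C (B beats it: P:5>2 Q:12>9 R:10>9)
P2 drop P (Q beats it: A:9>6 B:3>0)
P1→{A,B} P2→{Q,R}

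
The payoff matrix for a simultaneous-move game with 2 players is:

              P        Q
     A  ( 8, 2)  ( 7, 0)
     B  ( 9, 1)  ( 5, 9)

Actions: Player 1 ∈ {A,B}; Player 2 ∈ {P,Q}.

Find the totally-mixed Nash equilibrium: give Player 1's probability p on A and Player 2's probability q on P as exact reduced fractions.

P1 indiff ⇒ q·8+(1-q)·7 = q·9+(1-q)·5 ⇒ q(-1) = (1-q)(-2) ⇒ q = 2/3
P2 indiff ⇒ p·2+(1-p)·1 = p·0+(1-p)·9 ⇒ p(2) = (1-p)(8) ⇒ p = 4/5

p=4/5, q=2/3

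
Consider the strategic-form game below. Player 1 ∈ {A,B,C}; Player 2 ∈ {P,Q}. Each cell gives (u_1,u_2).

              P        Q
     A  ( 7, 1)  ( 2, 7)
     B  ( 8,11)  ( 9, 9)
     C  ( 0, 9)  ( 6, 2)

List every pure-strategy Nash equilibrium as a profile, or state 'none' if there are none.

(A,P): not NE [P1→B gives 8>7; P2→Q gives 7>1]
(A,Q): not NE [P1→B gives 9>2]
(B,P): NE
(B,Q): not NE [P2→P gives 11>9]
(C,P): not NE [P1→B gives 8>0]
(C,Q): not NE [P1→B gives 9>6; P2→P gives 9>2]

Nash profiles: (B,P)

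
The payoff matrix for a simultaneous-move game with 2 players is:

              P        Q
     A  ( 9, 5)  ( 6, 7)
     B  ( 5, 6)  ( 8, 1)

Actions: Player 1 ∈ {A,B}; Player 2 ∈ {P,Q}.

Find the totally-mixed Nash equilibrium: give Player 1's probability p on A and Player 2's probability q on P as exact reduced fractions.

P1 indiff ⇒ q·9+(1-q)·6 = q·5+(1-q)·8 ⇒ q(4) = (1-q)(2) ⇒ q = 1/3
P2 indiff ⇒ p·5+(1-p)·6 = p·7+(1-p)·1 ⇒ p(-2) = (1-p)(-5) ⇒ p = 5/7

p=5/7, q=1/3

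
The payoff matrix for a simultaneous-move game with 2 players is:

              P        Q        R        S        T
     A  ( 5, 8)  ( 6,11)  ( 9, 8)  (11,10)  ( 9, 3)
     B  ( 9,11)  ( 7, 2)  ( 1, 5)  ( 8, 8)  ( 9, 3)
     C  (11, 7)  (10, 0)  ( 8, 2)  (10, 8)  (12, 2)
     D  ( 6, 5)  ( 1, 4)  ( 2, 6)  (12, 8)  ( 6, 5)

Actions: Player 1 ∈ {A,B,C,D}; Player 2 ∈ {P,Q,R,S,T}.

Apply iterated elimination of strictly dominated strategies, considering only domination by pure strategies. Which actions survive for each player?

IESDS → P1:{A,C,D} P2:{Q,S}

P1 drop B (C beats it: P:11>9 Q:10>7 R:8>1 S:10>8 T:12>9)
P2 drop P (S beats it: A:10>8 C:8>7 D:8>5)
P2 drop R (S beats it: A:10>8 C:8>2 D:8>6)
P2 drop T (S beats it: A:10>3 C:8>2 D:8>5)
P1→{A,C,D} P2→{Q,S}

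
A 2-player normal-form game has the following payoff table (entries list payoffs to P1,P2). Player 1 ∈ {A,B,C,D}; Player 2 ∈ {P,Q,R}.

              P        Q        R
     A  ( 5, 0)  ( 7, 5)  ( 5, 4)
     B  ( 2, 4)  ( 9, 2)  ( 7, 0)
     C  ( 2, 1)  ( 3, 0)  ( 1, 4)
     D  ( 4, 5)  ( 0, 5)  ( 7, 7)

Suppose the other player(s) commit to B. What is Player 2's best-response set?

u_2(P vs B) = 4
u_2(Q vs B) = 2
u_2(R vs B) = 0
max payoff 4 at {P}

P2 best: {P}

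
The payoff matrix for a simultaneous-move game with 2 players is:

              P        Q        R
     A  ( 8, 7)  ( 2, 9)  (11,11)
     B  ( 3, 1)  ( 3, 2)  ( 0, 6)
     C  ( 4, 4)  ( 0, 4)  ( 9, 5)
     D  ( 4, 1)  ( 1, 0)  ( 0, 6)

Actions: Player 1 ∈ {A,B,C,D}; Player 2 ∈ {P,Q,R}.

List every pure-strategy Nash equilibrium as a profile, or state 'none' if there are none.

Nash profiles: (A,R)

(A,P): not NE [P2→R gives 11>7]
(A,Q): not NE [P1→B gives 3>2; P2→R gives 11>9]
(A,R): NE
(B,P): not NE [P1→A gives 8>3; P2→R gives 6>1]
(B,Q): not NE [P2→R gives 6>2]
(B,R): not NE [P1→A gives 11>0]
(C,P): not NE [P1→A gives 8>4; P2→R gives 5>4]
(C,Q): not NE [P1→B gives 3>0; P2→R gives 5>4]
(C,R): not NE [P1→A gives 11>9]
(D,P): not NE [P1→A gives 8>4; P2→R gives 6>1]
(D,Q): not NE [P1→B gives 3>1; P2→R gives 6>0]
(D,R): not NE [P1→A gives 11>0]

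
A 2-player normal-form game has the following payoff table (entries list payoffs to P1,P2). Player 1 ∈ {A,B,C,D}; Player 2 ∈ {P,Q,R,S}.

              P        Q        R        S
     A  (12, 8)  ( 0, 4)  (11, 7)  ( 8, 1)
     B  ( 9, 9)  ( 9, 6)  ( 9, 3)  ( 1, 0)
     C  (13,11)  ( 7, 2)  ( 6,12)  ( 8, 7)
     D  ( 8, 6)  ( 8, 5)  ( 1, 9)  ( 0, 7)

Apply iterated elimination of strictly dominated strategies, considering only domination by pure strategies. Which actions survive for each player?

Remaining: P1:{A,C} P2:{P,R}

P1 drop D (B beats it: P:9>8 Q:9>8 R:9>1 S:1>0)
P2 drop Q (P beats it: A:8>4 B:9>6 C:11>2)
P1 drop B (A beats it: P:12>9 R:11>9 S:8>1)
P2 drop S (P beats it: A:8>1 C:11>7)
P1→{A,C} P2→{P,R}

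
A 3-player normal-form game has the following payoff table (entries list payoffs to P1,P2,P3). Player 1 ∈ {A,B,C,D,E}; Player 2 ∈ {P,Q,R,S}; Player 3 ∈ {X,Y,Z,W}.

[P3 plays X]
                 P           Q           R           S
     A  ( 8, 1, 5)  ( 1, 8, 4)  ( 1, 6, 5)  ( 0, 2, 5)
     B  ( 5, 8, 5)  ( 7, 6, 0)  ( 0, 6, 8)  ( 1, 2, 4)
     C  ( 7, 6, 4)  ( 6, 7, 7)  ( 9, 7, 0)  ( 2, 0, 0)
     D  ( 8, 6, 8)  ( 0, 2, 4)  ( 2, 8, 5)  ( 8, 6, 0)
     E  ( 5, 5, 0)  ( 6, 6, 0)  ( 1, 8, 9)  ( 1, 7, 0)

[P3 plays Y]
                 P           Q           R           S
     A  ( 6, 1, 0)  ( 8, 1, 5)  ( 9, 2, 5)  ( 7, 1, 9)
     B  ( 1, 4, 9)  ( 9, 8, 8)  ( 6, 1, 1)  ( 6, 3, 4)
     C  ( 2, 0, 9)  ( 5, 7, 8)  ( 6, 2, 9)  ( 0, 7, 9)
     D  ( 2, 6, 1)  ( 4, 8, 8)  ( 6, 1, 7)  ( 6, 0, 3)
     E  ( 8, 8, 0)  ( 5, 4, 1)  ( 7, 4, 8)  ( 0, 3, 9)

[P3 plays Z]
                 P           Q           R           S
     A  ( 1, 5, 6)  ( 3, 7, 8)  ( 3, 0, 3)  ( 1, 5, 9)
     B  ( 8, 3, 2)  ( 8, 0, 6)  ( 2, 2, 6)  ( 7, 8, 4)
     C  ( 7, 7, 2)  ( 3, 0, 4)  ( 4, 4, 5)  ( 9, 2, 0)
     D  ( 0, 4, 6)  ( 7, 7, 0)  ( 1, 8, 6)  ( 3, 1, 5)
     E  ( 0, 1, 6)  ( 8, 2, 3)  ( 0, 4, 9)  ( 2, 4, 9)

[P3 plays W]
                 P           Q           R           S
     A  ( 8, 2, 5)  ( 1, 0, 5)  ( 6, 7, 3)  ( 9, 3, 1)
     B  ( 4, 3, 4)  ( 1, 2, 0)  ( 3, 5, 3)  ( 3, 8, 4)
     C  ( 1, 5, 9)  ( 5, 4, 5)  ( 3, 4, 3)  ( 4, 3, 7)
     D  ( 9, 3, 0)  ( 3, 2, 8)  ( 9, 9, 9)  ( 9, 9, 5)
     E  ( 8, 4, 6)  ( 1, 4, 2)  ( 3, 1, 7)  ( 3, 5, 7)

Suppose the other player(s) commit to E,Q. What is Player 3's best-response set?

u_3(X vs E,Q) = 0
u_3(Y vs E,Q) = 1
u_3(Z vs E,Q) = 3
u_3(W vs E,Q) = 2
max payoff 3 at {Z}

P3 best: {Z}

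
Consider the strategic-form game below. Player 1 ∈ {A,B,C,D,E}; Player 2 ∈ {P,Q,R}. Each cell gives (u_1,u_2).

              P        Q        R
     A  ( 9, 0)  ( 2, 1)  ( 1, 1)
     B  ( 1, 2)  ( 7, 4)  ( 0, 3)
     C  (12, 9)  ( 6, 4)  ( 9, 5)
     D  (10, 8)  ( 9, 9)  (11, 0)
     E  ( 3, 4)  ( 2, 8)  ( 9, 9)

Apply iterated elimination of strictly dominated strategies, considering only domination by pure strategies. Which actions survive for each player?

P1 drop A (C beats it: P:12>9 Q:6>2 R:9>1)
P1 drop B (D beats it: P:10>1 Q:9>7 R:11>0)
P1 drop E (D beats it: P:10>3 Q:9>2 R:11>9)
P2 drop R (P beats it: C:9>5 D:8>0)
P1→{C,D} P2→{P,Q}

Survivors P1:{C,D} P2:{P,Q}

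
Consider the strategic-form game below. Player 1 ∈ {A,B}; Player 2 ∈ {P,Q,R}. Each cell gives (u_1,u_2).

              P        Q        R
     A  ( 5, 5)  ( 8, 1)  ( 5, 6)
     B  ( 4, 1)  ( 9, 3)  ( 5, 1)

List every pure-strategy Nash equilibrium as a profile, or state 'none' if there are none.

Nash profiles: (A,R), (B,Q)

(A,P): not NE [P2→R gives 6>5]
(A,Q): not NE [P1→B gives 9>8; P2→R gives 6>1]
(A,R): NE
(B,P): not NE [P1→A gives 5>4; P2→Q gives 3>1]
(B,Q): NE
(B,R): not NE [P2→Q gives 3>1]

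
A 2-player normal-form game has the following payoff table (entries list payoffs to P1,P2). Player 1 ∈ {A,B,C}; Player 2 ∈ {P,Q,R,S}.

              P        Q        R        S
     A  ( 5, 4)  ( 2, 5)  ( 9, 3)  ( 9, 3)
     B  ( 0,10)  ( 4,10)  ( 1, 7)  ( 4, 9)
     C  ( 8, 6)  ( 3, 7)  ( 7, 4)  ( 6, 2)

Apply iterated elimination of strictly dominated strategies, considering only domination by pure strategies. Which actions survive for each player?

P2 drop R (P beats it: A:4>3 B:10>7 C:6>4)
P2 drop S (P beats it: A:4>3 B:10>9 C:6>2)
P1 drop A (C beats it: P:8>5 Q:3>2)
P1→{B,C} P2→{P,Q}

IESDS → P1:{B,C} P2:{P,Q}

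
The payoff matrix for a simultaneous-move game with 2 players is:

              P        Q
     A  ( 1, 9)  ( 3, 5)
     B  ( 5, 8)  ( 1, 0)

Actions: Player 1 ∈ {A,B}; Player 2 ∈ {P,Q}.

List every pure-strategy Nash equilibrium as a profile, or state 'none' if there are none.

NE set: (B,P)

(A,P): not NE [P1→B gives 5>1]
(A,Q): not NE [P2→P gives 9>5]
(B,P): NE
(B,Q): not NE [P1→A gives 3>1; P2→P gives 8>0]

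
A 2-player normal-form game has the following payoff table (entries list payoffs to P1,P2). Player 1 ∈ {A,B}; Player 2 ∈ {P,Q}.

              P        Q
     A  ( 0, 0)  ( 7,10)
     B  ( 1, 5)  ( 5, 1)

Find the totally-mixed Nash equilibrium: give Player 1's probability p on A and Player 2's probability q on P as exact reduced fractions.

p=2/7, q=2/3

P1 indiff ⇒ q·0+(1-q)·7 = q·1+(1-q)·5 ⇒ q(-1) = (1-q)(-2) ⇒ q = 2/3
P2 indiff ⇒ p·0+(1-p)·5 = p·10+(1-p)·1 ⇒ p(-10) = (1-p)(-4) ⇒ p = 2/7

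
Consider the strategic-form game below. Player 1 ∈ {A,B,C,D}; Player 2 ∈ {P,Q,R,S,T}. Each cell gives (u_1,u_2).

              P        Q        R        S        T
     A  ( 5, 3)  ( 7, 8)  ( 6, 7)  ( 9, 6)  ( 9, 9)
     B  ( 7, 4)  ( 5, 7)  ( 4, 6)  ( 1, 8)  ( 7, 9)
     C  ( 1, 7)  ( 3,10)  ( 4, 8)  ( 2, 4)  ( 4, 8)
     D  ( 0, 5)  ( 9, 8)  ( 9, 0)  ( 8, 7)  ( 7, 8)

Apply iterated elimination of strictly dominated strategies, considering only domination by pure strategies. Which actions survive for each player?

Survivors P1:{A,D} P2:{Q,T}

P1 drop C (A beats it: P:5>1 Q:7>3 R:6>4 S:9>2 T:9>4)
P2 drop P (Q beats it: A:8>3 B:7>4 D:8>5)
P1 drop B (A beats it: Q:7>5 R:6>4 S:9>1 T:9>7)
P2 drop R (Q beats it: A:8>7 D:8>0)
P2 drop S (Q beats it: A:8>6 D:8>7)
P1→{A,D} P2→{Q,T}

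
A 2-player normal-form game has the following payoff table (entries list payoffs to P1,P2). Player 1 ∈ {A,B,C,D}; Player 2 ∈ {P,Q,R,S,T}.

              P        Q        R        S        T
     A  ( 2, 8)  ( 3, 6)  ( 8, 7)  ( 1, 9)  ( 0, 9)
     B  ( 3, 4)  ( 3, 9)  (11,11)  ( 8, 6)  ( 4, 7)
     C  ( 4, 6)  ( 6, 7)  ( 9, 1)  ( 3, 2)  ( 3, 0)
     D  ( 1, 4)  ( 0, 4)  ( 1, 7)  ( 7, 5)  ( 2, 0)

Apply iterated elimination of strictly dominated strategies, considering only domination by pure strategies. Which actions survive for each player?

Remaining: P1:{B,C} P2:{Q,R}

P1 drop A (C beats it: P:4>2 Q:6>3 R:9>8 S:3>1 T:3>0)
P1 drop D (B beats it: P:3>1 Q:3>0 R:11>1 S:8>7 T:4>2)
P2 drop P (Q beats it: B:9>4 C:7>6)
P2 drop S (Q beats it: B:9>6 C:7>2)
P2 drop T (Q beats it: B:9>7 C:7>0)
P1→{B,C} P2→{Q,R}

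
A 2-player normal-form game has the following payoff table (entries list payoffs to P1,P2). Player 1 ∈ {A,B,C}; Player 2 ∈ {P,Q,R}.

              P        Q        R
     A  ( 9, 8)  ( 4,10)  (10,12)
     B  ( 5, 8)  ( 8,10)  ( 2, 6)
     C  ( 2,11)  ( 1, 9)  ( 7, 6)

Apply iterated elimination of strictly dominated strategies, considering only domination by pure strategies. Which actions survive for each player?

P1 drop C (A beats it: P:9>2 Q:4>1 R:10>7)
P2 drop P (Q beats it: A:10>8 B:10>8)
P1→{A,B} P2→{Q,R}

IESDS → P1:{A,B} P2:{Q,R}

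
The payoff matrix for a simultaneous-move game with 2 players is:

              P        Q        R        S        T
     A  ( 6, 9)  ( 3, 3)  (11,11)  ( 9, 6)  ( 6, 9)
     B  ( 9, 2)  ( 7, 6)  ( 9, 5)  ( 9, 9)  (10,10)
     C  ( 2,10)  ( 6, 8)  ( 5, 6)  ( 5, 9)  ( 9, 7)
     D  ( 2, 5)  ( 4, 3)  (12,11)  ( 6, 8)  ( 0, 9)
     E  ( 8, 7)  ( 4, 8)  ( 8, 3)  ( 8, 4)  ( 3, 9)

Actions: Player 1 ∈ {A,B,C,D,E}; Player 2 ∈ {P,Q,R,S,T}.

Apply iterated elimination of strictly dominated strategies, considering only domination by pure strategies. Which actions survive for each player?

IESDS → P1:{A,B,D} P2:{R,T}

P1 drop C (B beats it: P:9>2 Q:7>6 R:9>5 S:9>5 T:10>9)
P1 drop E (B beats it: P:9>8 Q:7>4 R:9>8 S:9>8 T:10>3)
P2 drop P (R beats it: A:11>9 B:5>2 D:11>5)
P2 drop Q (S beats it: A:6>3 B:9>6 D:8>3)
P2 drop S (T beats it: A:9>6 B:10>9 D:9>8)
P1→{A,B,D} P2→{R,T}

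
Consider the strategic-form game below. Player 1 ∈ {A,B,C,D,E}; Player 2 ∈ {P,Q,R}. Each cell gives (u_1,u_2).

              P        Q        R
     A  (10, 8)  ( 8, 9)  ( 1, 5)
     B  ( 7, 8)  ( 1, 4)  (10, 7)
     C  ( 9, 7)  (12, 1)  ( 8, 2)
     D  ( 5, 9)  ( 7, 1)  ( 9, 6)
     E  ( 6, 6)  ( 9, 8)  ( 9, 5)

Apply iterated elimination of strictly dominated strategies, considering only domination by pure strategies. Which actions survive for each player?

IESDS → P1:{A,C} P2:{P,Q}

P2 drop R (P beats it: A:8>5 B:8>7 C:7>2 D:9>6 E:6>5)
P1 drop B (A beats it: P:10>7 Q:8>1)
P1 drop D (A beats it: P:10>5 Q:8>7)
P1 drop E (C beats it: P:9>6 Q:12>9)
P1→{A,C} P2→{P,Q}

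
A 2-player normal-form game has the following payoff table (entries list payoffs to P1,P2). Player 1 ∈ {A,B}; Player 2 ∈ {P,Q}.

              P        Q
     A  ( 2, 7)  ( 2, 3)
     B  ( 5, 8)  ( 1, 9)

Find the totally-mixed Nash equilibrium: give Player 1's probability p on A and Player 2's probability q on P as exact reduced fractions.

(p,q) = (1/5, 1/4)

P1 indiff ⇒ q·2+(1-q)·2 = q·5+(1-q)·1 ⇒ q(-3) = (1-q)(-1) ⇒ q = 1/4
P2 indiff ⇒ p·7+(1-p)·8 = p·3+(1-p)·9 ⇒ p(4) = (1-p)(1) ⇒ p = 1/5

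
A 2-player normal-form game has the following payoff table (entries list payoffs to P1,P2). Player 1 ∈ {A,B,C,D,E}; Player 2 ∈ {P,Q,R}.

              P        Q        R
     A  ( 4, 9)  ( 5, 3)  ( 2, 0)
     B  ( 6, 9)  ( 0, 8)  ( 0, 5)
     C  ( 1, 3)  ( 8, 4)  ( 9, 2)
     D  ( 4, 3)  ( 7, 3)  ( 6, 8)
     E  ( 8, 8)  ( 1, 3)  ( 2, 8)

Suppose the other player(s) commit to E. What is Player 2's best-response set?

argmax u_2 = {P,R}

u_2(P vs E) = 8
u_2(Q vs E) = 3
u_2(R vs E) = 8
max payoff 8 at {P,R}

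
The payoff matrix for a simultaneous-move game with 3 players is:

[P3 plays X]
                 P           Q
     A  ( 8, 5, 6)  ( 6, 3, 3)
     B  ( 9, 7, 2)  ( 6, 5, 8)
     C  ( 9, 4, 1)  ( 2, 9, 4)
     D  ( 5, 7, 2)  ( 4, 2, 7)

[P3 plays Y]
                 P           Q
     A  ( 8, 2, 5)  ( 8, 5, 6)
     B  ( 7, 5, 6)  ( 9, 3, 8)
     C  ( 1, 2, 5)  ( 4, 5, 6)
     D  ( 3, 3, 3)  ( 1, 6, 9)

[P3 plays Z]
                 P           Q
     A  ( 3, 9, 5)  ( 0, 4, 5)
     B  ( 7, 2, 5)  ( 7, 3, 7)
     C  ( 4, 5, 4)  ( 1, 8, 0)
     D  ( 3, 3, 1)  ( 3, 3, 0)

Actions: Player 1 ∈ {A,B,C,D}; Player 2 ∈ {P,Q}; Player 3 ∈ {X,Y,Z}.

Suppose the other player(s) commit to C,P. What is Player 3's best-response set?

BR_3 = {Y}

u_3(X vs C,P) = 1
u_3(Y vs C,P) = 5
u_3(Z vs C,P) = 4
max payoff 5 at {Y}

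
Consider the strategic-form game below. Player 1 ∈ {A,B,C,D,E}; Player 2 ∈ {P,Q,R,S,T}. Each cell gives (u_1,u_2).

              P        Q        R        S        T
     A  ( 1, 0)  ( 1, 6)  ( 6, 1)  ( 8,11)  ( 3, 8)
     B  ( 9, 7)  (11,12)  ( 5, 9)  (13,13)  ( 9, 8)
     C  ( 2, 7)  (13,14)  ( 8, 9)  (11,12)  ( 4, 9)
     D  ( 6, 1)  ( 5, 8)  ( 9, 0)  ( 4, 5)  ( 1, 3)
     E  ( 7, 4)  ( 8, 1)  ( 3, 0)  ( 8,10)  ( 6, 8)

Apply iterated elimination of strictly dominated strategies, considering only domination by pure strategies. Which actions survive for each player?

P1 drop A (C beats it: P:2>1 Q:13>1 R:8>6 S:11>8 T:4>3)
P1 drop E (B beats it: P:9>7 Q:11>8 R:5>3 S:13>8 T:9>6)
P2 drop P (Q beats it: B:12>7 C:14>7 D:8>1)
P2 drop R (Q beats it: B:12>9 C:14>9 D:8>0)
P1 drop D (B beats it: Q:11>5 S:13>4 T:9>1)
P2 drop T (Q beats it: B:12>8 C:14>9)
P1→{B,C} P2→{Q,S}

IESDS → P1:{B,C} P2:{Q,S}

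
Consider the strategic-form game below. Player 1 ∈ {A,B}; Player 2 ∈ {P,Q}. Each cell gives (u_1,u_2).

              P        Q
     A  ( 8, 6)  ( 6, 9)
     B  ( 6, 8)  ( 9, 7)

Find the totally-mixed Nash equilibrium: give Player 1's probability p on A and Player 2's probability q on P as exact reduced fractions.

P1 indiff ⇒ q·8+(1-q)·6 = q·6+(1-q)·9 ⇒ q(2) = (1-q)(3) ⇒ q = 3/5
P2 indiff ⇒ p·6+(1-p)·8 = p·9+(1-p)·7 ⇒ p(-3) = (1-p)(-1) ⇒ p = 1/4

(p,q) = (1/4, 3/5)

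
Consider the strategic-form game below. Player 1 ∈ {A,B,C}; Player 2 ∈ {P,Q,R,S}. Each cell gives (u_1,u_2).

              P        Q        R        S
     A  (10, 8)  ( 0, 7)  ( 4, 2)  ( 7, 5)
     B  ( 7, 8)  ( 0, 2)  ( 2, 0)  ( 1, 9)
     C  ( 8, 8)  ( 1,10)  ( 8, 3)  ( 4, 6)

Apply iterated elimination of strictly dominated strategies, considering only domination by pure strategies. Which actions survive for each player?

P1 drop B (C beats it: P:8>7 Q:1>0 R:8>2 S:4>1)
P2 drop R (P beats it: A:8>2 C:8>3)
P2 drop S (P beats it: A:8>5 C:8>6)
P1→{A,C} P2→{P,Q}

Survivors P1:{A,C} P2:{P,Q}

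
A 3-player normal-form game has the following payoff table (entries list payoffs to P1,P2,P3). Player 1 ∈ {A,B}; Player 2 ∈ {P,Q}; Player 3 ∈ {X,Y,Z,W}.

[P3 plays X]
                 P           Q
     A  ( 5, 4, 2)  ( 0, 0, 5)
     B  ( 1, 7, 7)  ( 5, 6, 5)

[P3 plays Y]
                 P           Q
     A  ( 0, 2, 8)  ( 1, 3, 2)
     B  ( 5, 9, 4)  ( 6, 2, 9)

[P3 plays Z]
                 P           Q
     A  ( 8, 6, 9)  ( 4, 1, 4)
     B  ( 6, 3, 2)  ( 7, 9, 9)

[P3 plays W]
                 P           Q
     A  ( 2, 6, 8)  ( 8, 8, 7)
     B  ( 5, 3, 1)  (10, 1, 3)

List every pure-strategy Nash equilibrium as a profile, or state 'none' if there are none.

(A,P,X): not NE [P3→Z gives 9>2]
(A,P,Y): not NE [P1→B gives 5>0; P2→Q gives 3>2; P3→Z gives 9>8]
(A,P,Z): NE
(A,P,W): not NE [P1→B gives 5>2; P2→Q gives 8>6; P3→Z gives 9>8]
(A,Q,X): not NE [P1→B gives 5>0; P2→P gives 4>0; P3→W gives 7>5]
(A,Q,Y): not NE [P1→B gives 6>1; P3→W gives 7>2]
(A,Q,Z): not NE [P1→B gives 7>4; P2→P gives 6>1; P3→W gives 7>4]
(A,Q,W): not NE [P1→B gives 10>8]
(B,P,X): not NE [P1→A gives 5>1]
(B,P,Y): not NE [P3→X gives 7>4]
(B,P,Z): not NE [P1→A gives 8>6; P2→Q gives 9>3; P3→X gives 7>2]
(B,P,W): not NE [P3→X gives 7>1]
(B,Q,X): not NE [P2→P gives 7>6; P3→Z gives 9>5]
(B,Q,Y): not NE [P2→P gives 9>2]
(B,Q,Z): NE
(B,Q,W): not NE [P2→P gives 3>1; P3→Z gives 9>3]

PSNE = {(A,P,Z), (B,Q,Z)}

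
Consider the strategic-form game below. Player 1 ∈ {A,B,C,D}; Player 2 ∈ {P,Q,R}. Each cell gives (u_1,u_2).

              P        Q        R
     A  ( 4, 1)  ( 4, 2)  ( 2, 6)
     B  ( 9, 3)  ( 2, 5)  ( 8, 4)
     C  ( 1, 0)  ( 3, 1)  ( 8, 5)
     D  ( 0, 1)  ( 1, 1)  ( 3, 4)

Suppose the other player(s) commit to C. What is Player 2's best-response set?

u_2(P vs C) = 0
u_2(Q vs C) = 1
u_2(R vs C) = 5
max payoff 5 at {R}

argmax u_2 = {R}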